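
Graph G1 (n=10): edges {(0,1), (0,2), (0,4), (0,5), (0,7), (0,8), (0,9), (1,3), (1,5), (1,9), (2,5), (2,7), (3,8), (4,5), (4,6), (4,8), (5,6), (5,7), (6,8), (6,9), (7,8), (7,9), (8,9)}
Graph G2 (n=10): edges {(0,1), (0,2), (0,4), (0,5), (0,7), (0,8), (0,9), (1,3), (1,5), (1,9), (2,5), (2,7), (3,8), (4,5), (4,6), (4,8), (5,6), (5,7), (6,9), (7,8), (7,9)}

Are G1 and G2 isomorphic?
No, not isomorphic

The graphs are NOT isomorphic.

Counting edges: G1 has 23 edge(s); G2 has 21 edge(s).
Edge count is an isomorphism invariant (a bijection on vertices induces a bijection on edges), so differing edge counts rule out isomorphism.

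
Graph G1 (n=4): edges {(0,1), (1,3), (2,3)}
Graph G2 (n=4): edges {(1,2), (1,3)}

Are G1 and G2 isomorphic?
No, not isomorphic

The graphs are NOT isomorphic.

Connected components of G1: 1 component(s) with vertex sets [[0, 1, 2, 3]], sizes [4].
Connected components of G2: 2 component(s) with vertex sets [[0], [1, 2, 3]], sizes [1, 3].
The number of connected components (and the multiset of component sizes) is an isomorphism invariant — an isomorphism maps each component of G1 bijectively onto a component of G2. Since G1 has 1 component(s) and G2 has 2, they cannot be isomorphic.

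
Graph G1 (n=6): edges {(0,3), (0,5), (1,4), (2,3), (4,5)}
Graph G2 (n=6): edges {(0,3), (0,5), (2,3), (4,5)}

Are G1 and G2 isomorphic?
No, not isomorphic

The graphs are NOT isomorphic.

Counting edges: G1 has 5 edge(s); G2 has 4 edge(s).
Edge count is an isomorphism invariant (a bijection on vertices induces a bijection on edges), so differing edge counts rule out isomorphism.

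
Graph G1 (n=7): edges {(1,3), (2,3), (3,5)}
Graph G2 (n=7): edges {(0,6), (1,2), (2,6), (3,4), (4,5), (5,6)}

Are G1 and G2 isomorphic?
No, not isomorphic

The graphs are NOT isomorphic.

Connected components of G1: 4 component(s) with vertex sets [[0], [4], [6], [1, 2, 3, 5]], sizes [1, 1, 1, 4].
Connected components of G2: 1 component(s) with vertex sets [[0, 1, 2, 3, 4, 5, 6]], sizes [7].
The number of connected components (and the multiset of component sizes) is an isomorphism invariant — an isomorphism maps each component of G1 bijectively onto a component of G2. Since G1 has 4 component(s) and G2 has 1, they cannot be isomorphic.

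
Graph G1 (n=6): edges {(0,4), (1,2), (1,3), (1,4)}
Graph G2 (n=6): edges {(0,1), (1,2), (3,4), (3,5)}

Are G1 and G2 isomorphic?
No, not isomorphic

The graphs are NOT isomorphic.

Degrees in G1: deg(0)=1, deg(1)=3, deg(2)=1, deg(3)=1, deg(4)=2, deg(5)=0.
Sorted degree sequence of G1: [3, 2, 1, 1, 1, 0].
Degrees in G2: deg(0)=1, deg(1)=2, deg(2)=1, deg(3)=2, deg(4)=1, deg(5)=1.
Sorted degree sequence of G2: [2, 2, 1, 1, 1, 1].
The (sorted) degree sequence is an isomorphism invariant, so since G1 and G2 have different degree sequences they cannot be isomorphic.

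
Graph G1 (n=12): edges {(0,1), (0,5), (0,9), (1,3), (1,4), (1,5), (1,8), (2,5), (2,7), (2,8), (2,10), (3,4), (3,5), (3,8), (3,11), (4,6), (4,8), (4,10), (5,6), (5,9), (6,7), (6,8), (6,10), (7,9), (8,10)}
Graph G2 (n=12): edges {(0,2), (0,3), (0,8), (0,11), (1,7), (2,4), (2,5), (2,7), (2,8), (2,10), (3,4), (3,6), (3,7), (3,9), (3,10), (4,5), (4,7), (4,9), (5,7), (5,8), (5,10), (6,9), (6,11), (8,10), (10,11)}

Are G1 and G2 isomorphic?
Yes, isomorphic

The graphs are isomorphic.
One valid mapping φ: V(G1) → V(G2): 0→9, 1→4, 2→0, 3→7, 4→5, 5→3, 6→10, 7→11, 8→2, 9→6, 10→8, 11→1

Verify φ preserves adjacency — for each edge of G1, its image is an edge of G2:
  (0,1) → (φ(0),φ(1)) = (4,9) ∈ E(G2) ✓
  (0,5) → (φ(0),φ(5)) = (3,9) ∈ E(G2) ✓
  (0,9) → (φ(0),φ(9)) = (6,9) ∈ E(G2) ✓
  (1,3) → (φ(1),φ(3)) = (4,7) ∈ E(G2) ✓
  (1,4) → (φ(1),φ(4)) = (4,5) ∈ E(G2) ✓
  (1,5) → (φ(1),φ(5)) = (3,4) ∈ E(G2) ✓
  (1,8) → (φ(1),φ(8)) = (2,4) ∈ E(G2) ✓
  (2,5) → (φ(2),φ(5)) = (0,3) ∈ E(G2) ✓
  (2,7) → (φ(2),φ(7)) = (0,11) ∈ E(G2) ✓
  (2,8) → (φ(2),φ(8)) = (0,2) ∈ E(G2) ✓
  (2,10) → (φ(2),φ(10)) = (0,8) ∈ E(G2) ✓
  (3,4) → (φ(3),φ(4)) = (5,7) ∈ E(G2) ✓
  (3,5) → (φ(3),φ(5)) = (3,7) ∈ E(G2) ✓
  (3,8) → (φ(3),φ(8)) = (2,7) ∈ E(G2) ✓
  (3,11) → (φ(3),φ(11)) = (1,7) ∈ E(G2) ✓
  (4,6) → (φ(4),φ(6)) = (5,10) ∈ E(G2) ✓
  (4,8) → (φ(4),φ(8)) = (2,5) ∈ E(G2) ✓
  (4,10) → (φ(4),φ(10)) = (5,8) ∈ E(G2) ✓
  (5,6) → (φ(5),φ(6)) = (3,10) ∈ E(G2) ✓
  (5,9) → (φ(5),φ(9)) = (3,6) ∈ E(G2) ✓
  (6,7) → (φ(6),φ(7)) = (10,11) ∈ E(G2) ✓
  (6,8) → (φ(6),φ(8)) = (2,10) ∈ E(G2) ✓
  (6,10) → (φ(6),φ(10)) = (8,10) ∈ E(G2) ✓
  (7,9) → (φ(7),φ(9)) = (6,11) ∈ E(G2) ✓
  (8,10) → (φ(8),φ(10)) = (2,8) ∈ E(G2) ✓
All 25 edges of G1 map to edges of G2, and |E(G1)| = |E(G2)| = 25, so φ is a bijection on edges as well as vertices. Hence G1 ≅ G2.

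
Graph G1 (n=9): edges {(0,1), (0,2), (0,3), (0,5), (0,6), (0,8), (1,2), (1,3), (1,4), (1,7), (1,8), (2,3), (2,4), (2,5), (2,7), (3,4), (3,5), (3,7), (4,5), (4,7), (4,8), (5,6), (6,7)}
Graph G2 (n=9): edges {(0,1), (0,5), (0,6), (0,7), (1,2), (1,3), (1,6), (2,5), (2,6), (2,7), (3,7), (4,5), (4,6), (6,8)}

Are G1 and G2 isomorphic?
No, not isomorphic

The graphs are NOT isomorphic.

Counting triangles (3-cliques): G1 has 21, G2 has 2.
Triangle count is an isomorphism invariant, so differing triangle counts rule out isomorphism.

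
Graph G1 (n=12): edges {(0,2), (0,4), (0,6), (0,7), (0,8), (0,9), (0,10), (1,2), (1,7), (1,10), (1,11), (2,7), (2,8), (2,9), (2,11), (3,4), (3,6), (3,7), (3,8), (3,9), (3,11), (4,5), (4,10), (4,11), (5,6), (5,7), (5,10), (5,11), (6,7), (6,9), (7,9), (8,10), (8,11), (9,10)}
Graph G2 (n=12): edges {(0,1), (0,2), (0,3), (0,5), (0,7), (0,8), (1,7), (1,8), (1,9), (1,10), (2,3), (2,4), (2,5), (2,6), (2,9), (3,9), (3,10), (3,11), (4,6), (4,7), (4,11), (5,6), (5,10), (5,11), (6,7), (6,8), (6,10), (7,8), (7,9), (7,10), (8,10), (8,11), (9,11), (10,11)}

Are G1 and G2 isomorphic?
Yes, isomorphic

The graphs are isomorphic.
One valid mapping φ: V(G1) → V(G2): 0→10, 1→4, 2→6, 3→0, 4→3, 5→9, 6→1, 7→7, 8→5, 9→8, 10→11, 11→2

Verify φ preserves adjacency — for each edge of G1, its image is an edge of G2:
  (0,2) → (φ(0),φ(2)) = (6,10) ∈ E(G2) ✓
  (0,4) → (φ(0),φ(4)) = (3,10) ∈ E(G2) ✓
  (0,6) → (φ(0),φ(6)) = (1,10) ∈ E(G2) ✓
  (0,7) → (φ(0),φ(7)) = (7,10) ∈ E(G2) ✓
  (0,8) → (φ(0),φ(8)) = (5,10) ∈ E(G2) ✓
  (0,9) → (φ(0),φ(9)) = (8,10) ∈ E(G2) ✓
  (0,10) → (φ(0),φ(10)) = (10,11) ∈ E(G2) ✓
  (1,2) → (φ(1),φ(2)) = (4,6) ∈ E(G2) ✓
  (1,7) → (φ(1),φ(7)) = (4,7) ∈ E(G2) ✓
  (1,10) → (φ(1),φ(10)) = (4,11) ∈ E(G2) ✓
  (1,11) → (φ(1),φ(11)) = (2,4) ∈ E(G2) ✓
  (2,7) → (φ(2),φ(7)) = (6,7) ∈ E(G2) ✓
  (2,8) → (φ(2),φ(8)) = (5,6) ∈ E(G2) ✓
  (2,9) → (φ(2),φ(9)) = (6,8) ∈ E(G2) ✓
  (2,11) → (φ(2),φ(11)) = (2,6) ∈ E(G2) ✓
  (3,4) → (φ(3),φ(4)) = (0,3) ∈ E(G2) ✓
  (3,6) → (φ(3),φ(6)) = (0,1) ∈ E(G2) ✓
  (3,7) → (φ(3),φ(7)) = (0,7) ∈ E(G2) ✓
  (3,8) → (φ(3),φ(8)) = (0,5) ∈ E(G2) ✓
  (3,9) → (φ(3),φ(9)) = (0,8) ∈ E(G2) ✓
  (3,11) → (φ(3),φ(11)) = (0,2) ∈ E(G2) ✓
  (4,5) → (φ(4),φ(5)) = (3,9) ∈ E(G2) ✓
  (4,10) → (φ(4),φ(10)) = (3,11) ∈ E(G2) ✓
  (4,11) → (φ(4),φ(11)) = (2,3) ∈ E(G2) ✓
  (5,6) → (φ(5),φ(6)) = (1,9) ∈ E(G2) ✓
  (5,7) → (φ(5),φ(7)) = (7,9) ∈ E(G2) ✓
  (5,10) → (φ(5),φ(10)) = (9,11) ∈ E(G2) ✓
  (5,11) → (φ(5),φ(11)) = (2,9) ∈ E(G2) ✓
  (6,7) → (φ(6),φ(7)) = (1,7) ∈ E(G2) ✓
  (6,9) → (φ(6),φ(9)) = (1,8) ∈ E(G2) ✓
  (7,9) → (φ(7),φ(9)) = (7,8) ∈ E(G2) ✓
  (8,10) → (φ(8),φ(10)) = (5,11) ∈ E(G2) ✓
  (8,11) → (φ(8),φ(11)) = (2,5) ∈ E(G2) ✓
  (9,10) → (φ(9),φ(10)) = (8,11) ∈ E(G2) ✓
All 34 edges of G1 map to edges of G2, and |E(G1)| = |E(G2)| = 34, so φ is a bijection on edges as well as vertices. Hence G1 ≅ G2.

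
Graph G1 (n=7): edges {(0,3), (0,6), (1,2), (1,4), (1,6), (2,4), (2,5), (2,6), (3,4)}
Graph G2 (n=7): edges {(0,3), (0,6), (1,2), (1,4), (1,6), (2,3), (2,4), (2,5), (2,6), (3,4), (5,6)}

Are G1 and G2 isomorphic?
No, not isomorphic

The graphs are NOT isomorphic.

Counting edges: G1 has 9 edge(s); G2 has 11 edge(s).
Edge count is an isomorphism invariant (a bijection on vertices induces a bijection on edges), so differing edge counts rule out isomorphism.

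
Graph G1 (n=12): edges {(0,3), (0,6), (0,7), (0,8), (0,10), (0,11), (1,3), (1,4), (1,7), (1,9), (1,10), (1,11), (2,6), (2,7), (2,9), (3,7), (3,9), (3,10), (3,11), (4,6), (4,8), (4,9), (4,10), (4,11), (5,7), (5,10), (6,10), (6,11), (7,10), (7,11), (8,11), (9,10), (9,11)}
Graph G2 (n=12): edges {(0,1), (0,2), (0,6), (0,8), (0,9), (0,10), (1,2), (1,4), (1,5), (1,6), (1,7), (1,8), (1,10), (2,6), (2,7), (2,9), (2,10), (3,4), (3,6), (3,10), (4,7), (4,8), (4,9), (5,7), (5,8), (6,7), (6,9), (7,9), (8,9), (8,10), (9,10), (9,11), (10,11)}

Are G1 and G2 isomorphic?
Yes, isomorphic

The graphs are isomorphic.
One valid mapping φ: V(G1) → V(G2): 0→8, 1→2, 2→3, 3→0, 4→7, 5→11, 6→4, 7→10, 8→5, 9→6, 10→9, 11→1

Verify φ preserves adjacency — for each edge of G1, its image is an edge of G2:
  (0,3) → (φ(0),φ(3)) = (0,8) ∈ E(G2) ✓
  (0,6) → (φ(0),φ(6)) = (4,8) ∈ E(G2) ✓
  (0,7) → (φ(0),φ(7)) = (8,10) ∈ E(G2) ✓
  (0,8) → (φ(0),φ(8)) = (5,8) ∈ E(G2) ✓
  (0,10) → (φ(0),φ(10)) = (8,9) ∈ E(G2) ✓
  (0,11) → (φ(0),φ(11)) = (1,8) ∈ E(G2) ✓
  (1,3) → (φ(1),φ(3)) = (0,2) ∈ E(G2) ✓
  (1,4) → (φ(1),φ(4)) = (2,7) ∈ E(G2) ✓
  (1,7) → (φ(1),φ(7)) = (2,10) ∈ E(G2) ✓
  (1,9) → (φ(1),φ(9)) = (2,6) ∈ E(G2) ✓
  (1,10) → (φ(1),φ(10)) = (2,9) ∈ E(G2) ✓
  (1,11) → (φ(1),φ(11)) = (1,2) ∈ E(G2) ✓
  (2,6) → (φ(2),φ(6)) = (3,4) ∈ E(G2) ✓
  (2,7) → (φ(2),φ(7)) = (3,10) ∈ E(G2) ✓
  (2,9) → (φ(2),φ(9)) = (3,6) ∈ E(G2) ✓
  (3,7) → (φ(3),φ(7)) = (0,10) ∈ E(G2) ✓
  (3,9) → (φ(3),φ(9)) = (0,6) ∈ E(G2) ✓
  (3,10) → (φ(3),φ(10)) = (0,9) ∈ E(G2) ✓
  (3,11) → (φ(3),φ(11)) = (0,1) ∈ E(G2) ✓
  (4,6) → (φ(4),φ(6)) = (4,7) ∈ E(G2) ✓
  (4,8) → (φ(4),φ(8)) = (5,7) ∈ E(G2) ✓
  (4,9) → (φ(4),φ(9)) = (6,7) ∈ E(G2) ✓
  (4,10) → (φ(4),φ(10)) = (7,9) ∈ E(G2) ✓
  (4,11) → (φ(4),φ(11)) = (1,7) ∈ E(G2) ✓
  (5,7) → (φ(5),φ(7)) = (10,11) ∈ E(G2) ✓
  (5,10) → (φ(5),φ(10)) = (9,11) ∈ E(G2) ✓
  (6,10) → (φ(6),φ(10)) = (4,9) ∈ E(G2) ✓
  (6,11) → (φ(6),φ(11)) = (1,4) ∈ E(G2) ✓
  (7,10) → (φ(7),φ(10)) = (9,10) ∈ E(G2) ✓
  (7,11) → (φ(7),φ(11)) = (1,10) ∈ E(G2) ✓
  (8,11) → (φ(8),φ(11)) = (1,5) ∈ E(G2) ✓
  (9,10) → (φ(9),φ(10)) = (6,9) ∈ E(G2) ✓
  (9,11) → (φ(9),φ(11)) = (1,6) ∈ E(G2) ✓
All 33 edges of G1 map to edges of G2, and |E(G1)| = |E(G2)| = 33, so φ is a bijection on edges as well as vertices. Hence G1 ≅ G2.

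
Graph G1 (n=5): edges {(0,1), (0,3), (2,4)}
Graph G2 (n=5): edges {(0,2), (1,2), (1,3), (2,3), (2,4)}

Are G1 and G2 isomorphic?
No, not isomorphic

The graphs are NOT isomorphic.

Counting triangles (3-cliques): G1 has 0, G2 has 1.
Triangle count is an isomorphism invariant, so differing triangle counts rule out isomorphism.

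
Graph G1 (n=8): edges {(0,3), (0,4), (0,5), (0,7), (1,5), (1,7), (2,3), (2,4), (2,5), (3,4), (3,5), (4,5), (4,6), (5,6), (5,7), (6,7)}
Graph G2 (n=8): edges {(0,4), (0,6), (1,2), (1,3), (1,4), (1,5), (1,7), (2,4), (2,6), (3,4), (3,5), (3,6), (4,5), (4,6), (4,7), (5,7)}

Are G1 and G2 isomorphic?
Yes, isomorphic

The graphs are isomorphic.
One valid mapping φ: V(G1) → V(G2): 0→3, 1→0, 2→7, 3→5, 4→1, 5→4, 6→2, 7→6

Verify φ preserves adjacency — for each edge of G1, its image is an edge of G2:
  (0,3) → (φ(0),φ(3)) = (3,5) ∈ E(G2) ✓
  (0,4) → (φ(0),φ(4)) = (1,3) ∈ E(G2) ✓
  (0,5) → (φ(0),φ(5)) = (3,4) ∈ E(G2) ✓
  (0,7) → (φ(0),φ(7)) = (3,6) ∈ E(G2) ✓
  (1,5) → (φ(1),φ(5)) = (0,4) ∈ E(G2) ✓
  (1,7) → (φ(1),φ(7)) = (0,6) ∈ E(G2) ✓
  (2,3) → (φ(2),φ(3)) = (5,7) ∈ E(G2) ✓
  (2,4) → (φ(2),φ(4)) = (1,7) ∈ E(G2) ✓
  (2,5) → (φ(2),φ(5)) = (4,7) ∈ E(G2) ✓
  (3,4) → (φ(3),φ(4)) = (1,5) ∈ E(G2) ✓
  (3,5) → (φ(3),φ(5)) = (4,5) ∈ E(G2) ✓
  (4,5) → (φ(4),φ(5)) = (1,4) ∈ E(G2) ✓
  (4,6) → (φ(4),φ(6)) = (1,2) ∈ E(G2) ✓
  (5,6) → (φ(5),φ(6)) = (2,4) ∈ E(G2) ✓
  (5,7) → (φ(5),φ(7)) = (4,6) ∈ E(G2) ✓
  (6,7) → (φ(6),φ(7)) = (2,6) ∈ E(G2) ✓
All 16 edges of G1 map to edges of G2, and |E(G1)| = |E(G2)| = 16, so φ is a bijection on edges as well as vertices. Hence G1 ≅ G2.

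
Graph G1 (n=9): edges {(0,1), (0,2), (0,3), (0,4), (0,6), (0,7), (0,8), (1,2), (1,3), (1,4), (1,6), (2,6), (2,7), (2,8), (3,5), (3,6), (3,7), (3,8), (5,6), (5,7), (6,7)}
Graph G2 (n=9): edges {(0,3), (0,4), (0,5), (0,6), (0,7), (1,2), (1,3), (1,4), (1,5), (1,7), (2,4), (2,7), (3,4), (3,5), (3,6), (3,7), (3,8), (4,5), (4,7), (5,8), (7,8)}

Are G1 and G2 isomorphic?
Yes, isomorphic

The graphs are isomorphic.
One valid mapping φ: V(G1) → V(G2): 0→3, 1→0, 2→5, 3→7, 4→6, 5→2, 6→4, 7→1, 8→8

Verify φ preserves adjacency — for each edge of G1, its image is an edge of G2:
  (0,1) → (φ(0),φ(1)) = (0,3) ∈ E(G2) ✓
  (0,2) → (φ(0),φ(2)) = (3,5) ∈ E(G2) ✓
  (0,3) → (φ(0),φ(3)) = (3,7) ∈ E(G2) ✓
  (0,4) → (φ(0),φ(4)) = (3,6) ∈ E(G2) ✓
  (0,6) → (φ(0),φ(6)) = (3,4) ∈ E(G2) ✓
  (0,7) → (φ(0),φ(7)) = (1,3) ∈ E(G2) ✓
  (0,8) → (φ(0),φ(8)) = (3,8) ∈ E(G2) ✓
  (1,2) → (φ(1),φ(2)) = (0,5) ∈ E(G2) ✓
  (1,3) → (φ(1),φ(3)) = (0,7) ∈ E(G2) ✓
  (1,4) → (φ(1),φ(4)) = (0,6) ∈ E(G2) ✓
  (1,6) → (φ(1),φ(6)) = (0,4) ∈ E(G2) ✓
  (2,6) → (φ(2),φ(6)) = (4,5) ∈ E(G2) ✓
  (2,7) → (φ(2),φ(7)) = (1,5) ∈ E(G2) ✓
  (2,8) → (φ(2),φ(8)) = (5,8) ∈ E(G2) ✓
  (3,5) → (φ(3),φ(5)) = (2,7) ∈ E(G2) ✓
  (3,6) → (φ(3),φ(6)) = (4,7) ∈ E(G2) ✓
  (3,7) → (φ(3),φ(7)) = (1,7) ∈ E(G2) ✓
  (3,8) → (φ(3),φ(8)) = (7,8) ∈ E(G2) ✓
  (5,6) → (φ(5),φ(6)) = (2,4) ∈ E(G2) ✓
  (5,7) → (φ(5),φ(7)) = (1,2) ∈ E(G2) ✓
  (6,7) → (φ(6),φ(7)) = (1,4) ∈ E(G2) ✓
All 21 edges of G1 map to edges of G2, and |E(G1)| = |E(G2)| = 21, so φ is a bijection on edges as well as vertices. Hence G1 ≅ G2.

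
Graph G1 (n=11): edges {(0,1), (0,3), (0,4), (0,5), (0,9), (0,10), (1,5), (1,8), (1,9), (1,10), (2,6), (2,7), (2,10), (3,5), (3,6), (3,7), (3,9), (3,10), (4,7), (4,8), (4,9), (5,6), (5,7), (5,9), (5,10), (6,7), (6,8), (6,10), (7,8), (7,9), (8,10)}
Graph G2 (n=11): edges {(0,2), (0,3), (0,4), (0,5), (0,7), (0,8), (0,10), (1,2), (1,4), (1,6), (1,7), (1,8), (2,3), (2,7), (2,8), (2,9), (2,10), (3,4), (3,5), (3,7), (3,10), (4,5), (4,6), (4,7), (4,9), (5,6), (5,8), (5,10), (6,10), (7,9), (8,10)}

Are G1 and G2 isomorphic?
Yes, isomorphic

The graphs are isomorphic.
One valid mapping φ: V(G1) → V(G2): 0→10, 1→8, 2→9, 3→3, 4→6, 5→0, 6→7, 7→4, 8→1, 9→5, 10→2

Verify φ preserves adjacency — for each edge of G1, its image is an edge of G2:
  (0,1) → (φ(0),φ(1)) = (8,10) ∈ E(G2) ✓
  (0,3) → (φ(0),φ(3)) = (3,10) ∈ E(G2) ✓
  (0,4) → (φ(0),φ(4)) = (6,10) ∈ E(G2) ✓
  (0,5) → (φ(0),φ(5)) = (0,10) ∈ E(G2) ✓
  (0,9) → (φ(0),φ(9)) = (5,10) ∈ E(G2) ✓
  (0,10) → (φ(0),φ(10)) = (2,10) ∈ E(G2) ✓
  (1,5) → (φ(1),φ(5)) = (0,8) ∈ E(G2) ✓
  (1,8) → (φ(1),φ(8)) = (1,8) ∈ E(G2) ✓
  (1,9) → (φ(1),φ(9)) = (5,8) ∈ E(G2) ✓
  (1,10) → (φ(1),φ(10)) = (2,8) ∈ E(G2) ✓
  (2,6) → (φ(2),φ(6)) = (7,9) ∈ E(G2) ✓
  (2,7) → (φ(2),φ(7)) = (4,9) ∈ E(G2) ✓
  (2,10) → (φ(2),φ(10)) = (2,9) ∈ E(G2) ✓
  (3,5) → (φ(3),φ(5)) = (0,3) ∈ E(G2) ✓
  (3,6) → (φ(3),φ(6)) = (3,7) ∈ E(G2) ✓
  (3,7) → (φ(3),φ(7)) = (3,4) ∈ E(G2) ✓
  (3,9) → (φ(3),φ(9)) = (3,5) ∈ E(G2) ✓
  (3,10) → (φ(3),φ(10)) = (2,3) ∈ E(G2) ✓
  (4,7) → (φ(4),φ(7)) = (4,6) ∈ E(G2) ✓
  (4,8) → (φ(4),φ(8)) = (1,6) ∈ E(G2) ✓
  (4,9) → (φ(4),φ(9)) = (5,6) ∈ E(G2) ✓
  (5,6) → (φ(5),φ(6)) = (0,7) ∈ E(G2) ✓
  (5,7) → (φ(5),φ(7)) = (0,4) ∈ E(G2) ✓
  (5,9) → (φ(5),φ(9)) = (0,5) ∈ E(G2) ✓
  (5,10) → (φ(5),φ(10)) = (0,2) ∈ E(G2) ✓
  (6,7) → (φ(6),φ(7)) = (4,7) ∈ E(G2) ✓
  (6,8) → (φ(6),φ(8)) = (1,7) ∈ E(G2) ✓
  (6,10) → (φ(6),φ(10)) = (2,7) ∈ E(G2) ✓
  (7,8) → (φ(7),φ(8)) = (1,4) ∈ E(G2) ✓
  (7,9) → (φ(7),φ(9)) = (4,5) ∈ E(G2) ✓
  (8,10) → (φ(8),φ(10)) = (1,2) ∈ E(G2) ✓
All 31 edges of G1 map to edges of G2, and |E(G1)| = |E(G2)| = 31, so φ is a bijection on edges as well as vertices. Hence G1 ≅ G2.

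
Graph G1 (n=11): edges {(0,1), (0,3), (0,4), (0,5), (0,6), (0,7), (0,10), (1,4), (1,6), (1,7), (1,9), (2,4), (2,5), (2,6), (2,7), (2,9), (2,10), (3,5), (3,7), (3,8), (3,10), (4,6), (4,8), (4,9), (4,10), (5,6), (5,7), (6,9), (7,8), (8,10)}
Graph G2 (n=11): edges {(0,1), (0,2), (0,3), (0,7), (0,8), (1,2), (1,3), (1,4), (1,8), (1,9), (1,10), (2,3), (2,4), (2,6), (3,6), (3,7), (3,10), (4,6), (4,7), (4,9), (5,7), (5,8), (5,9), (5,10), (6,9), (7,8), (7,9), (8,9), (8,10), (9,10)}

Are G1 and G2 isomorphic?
Yes, isomorphic

The graphs are isomorphic.
One valid mapping φ: V(G1) → V(G2): 0→1, 1→10, 2→7, 3→2, 4→9, 5→0, 6→8, 7→3, 8→6, 9→5, 10→4

Verify φ preserves adjacency — for each edge of G1, its image is an edge of G2:
  (0,1) → (φ(0),φ(1)) = (1,10) ∈ E(G2) ✓
  (0,3) → (φ(0),φ(3)) = (1,2) ∈ E(G2) ✓
  (0,4) → (φ(0),φ(4)) = (1,9) ∈ E(G2) ✓
  (0,5) → (φ(0),φ(5)) = (0,1) ∈ E(G2) ✓
  (0,6) → (φ(0),φ(6)) = (1,8) ∈ E(G2) ✓
  (0,7) → (φ(0),φ(7)) = (1,3) ∈ E(G2) ✓
  (0,10) → (φ(0),φ(10)) = (1,4) ∈ E(G2) ✓
  (1,4) → (φ(1),φ(4)) = (9,10) ∈ E(G2) ✓
  (1,6) → (φ(1),φ(6)) = (8,10) ∈ E(G2) ✓
  (1,7) → (φ(1),φ(7)) = (3,10) ∈ E(G2) ✓
  (1,9) → (φ(1),φ(9)) = (5,10) ∈ E(G2) ✓
  (2,4) → (φ(2),φ(4)) = (7,9) ∈ E(G2) ✓
  (2,5) → (φ(2),φ(5)) = (0,7) ∈ E(G2) ✓
  (2,6) → (φ(2),φ(6)) = (7,8) ∈ E(G2) ✓
  (2,7) → (φ(2),φ(7)) = (3,7) ∈ E(G2) ✓
  (2,9) → (φ(2),φ(9)) = (5,7) ∈ E(G2) ✓
  (2,10) → (φ(2),φ(10)) = (4,7) ∈ E(G2) ✓
  (3,5) → (φ(3),φ(5)) = (0,2) ∈ E(G2) ✓
  (3,7) → (φ(3),φ(7)) = (2,3) ∈ E(G2) ✓
  (3,8) → (φ(3),φ(8)) = (2,6) ∈ E(G2) ✓
  (3,10) → (φ(3),φ(10)) = (2,4) ∈ E(G2) ✓
  (4,6) → (φ(4),φ(6)) = (8,9) ∈ E(G2) ✓
  (4,8) → (φ(4),φ(8)) = (6,9) ∈ E(G2) ✓
  (4,9) → (φ(4),φ(9)) = (5,9) ∈ E(G2) ✓
  (4,10) → (φ(4),φ(10)) = (4,9) ∈ E(G2) ✓
  (5,6) → (φ(5),φ(6)) = (0,8) ∈ E(G2) ✓
  (5,7) → (φ(5),φ(7)) = (0,3) ∈ E(G2) ✓
  (6,9) → (φ(6),φ(9)) = (5,8) ∈ E(G2) ✓
  (7,8) → (φ(7),φ(8)) = (3,6) ∈ E(G2) ✓
  (8,10) → (φ(8),φ(10)) = (4,6) ∈ E(G2) ✓
All 30 edges of G1 map to edges of G2, and |E(G1)| = |E(G2)| = 30, so φ is a bijection on edges as well as vertices. Hence G1 ≅ G2.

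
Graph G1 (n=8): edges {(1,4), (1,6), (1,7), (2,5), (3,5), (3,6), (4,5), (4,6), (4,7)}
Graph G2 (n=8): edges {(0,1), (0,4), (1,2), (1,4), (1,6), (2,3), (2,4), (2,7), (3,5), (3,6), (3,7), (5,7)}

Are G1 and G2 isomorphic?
No, not isomorphic

The graphs are NOT isomorphic.

Counting triangles (3-cliques): G1 has 2, G2 has 4.
Triangle count is an isomorphism invariant, so differing triangle counts rule out isomorphism.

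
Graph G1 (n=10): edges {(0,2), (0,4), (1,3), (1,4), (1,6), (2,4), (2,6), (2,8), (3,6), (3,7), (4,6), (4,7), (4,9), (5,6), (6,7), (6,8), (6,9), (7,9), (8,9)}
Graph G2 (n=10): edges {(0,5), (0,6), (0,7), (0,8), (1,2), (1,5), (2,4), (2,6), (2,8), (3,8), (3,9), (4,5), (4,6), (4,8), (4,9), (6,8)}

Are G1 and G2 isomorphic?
No, not isomorphic

The graphs are NOT isomorphic.

Counting triangles (3-cliques): G1 has 11, G2 has 5.
Triangle count is an isomorphism invariant, so differing triangle counts rule out isomorphism.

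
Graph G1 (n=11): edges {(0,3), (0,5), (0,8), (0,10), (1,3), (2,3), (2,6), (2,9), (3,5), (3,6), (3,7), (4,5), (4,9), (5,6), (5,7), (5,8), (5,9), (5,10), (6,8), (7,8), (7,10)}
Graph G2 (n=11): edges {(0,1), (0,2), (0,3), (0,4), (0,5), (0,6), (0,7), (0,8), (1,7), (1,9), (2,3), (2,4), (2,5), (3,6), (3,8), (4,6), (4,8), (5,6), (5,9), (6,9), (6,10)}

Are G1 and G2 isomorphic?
Yes, isomorphic

The graphs are isomorphic.
One valid mapping φ: V(G1) → V(G2): 0→4, 1→10, 2→9, 3→6, 4→7, 5→0, 6→5, 7→3, 8→2, 9→1, 10→8

Verify φ preserves adjacency — for each edge of G1, its image is an edge of G2:
  (0,3) → (φ(0),φ(3)) = (4,6) ∈ E(G2) ✓
  (0,5) → (φ(0),φ(5)) = (0,4) ∈ E(G2) ✓
  (0,8) → (φ(0),φ(8)) = (2,4) ∈ E(G2) ✓
  (0,10) → (φ(0),φ(10)) = (4,8) ∈ E(G2) ✓
  (1,3) → (φ(1),φ(3)) = (6,10) ∈ E(G2) ✓
  (2,3) → (φ(2),φ(3)) = (6,9) ∈ E(G2) ✓
  (2,6) → (φ(2),φ(6)) = (5,9) ∈ E(G2) ✓
  (2,9) → (φ(2),φ(9)) = (1,9) ∈ E(G2) ✓
  (3,5) → (φ(3),φ(5)) = (0,6) ∈ E(G2) ✓
  (3,6) → (φ(3),φ(6)) = (5,6) ∈ E(G2) ✓
  (3,7) → (φ(3),φ(7)) = (3,6) ∈ E(G2) ✓
  (4,5) → (φ(4),φ(5)) = (0,7) ∈ E(G2) ✓
  (4,9) → (φ(4),φ(9)) = (1,7) ∈ E(G2) ✓
  (5,6) → (φ(5),φ(6)) = (0,5) ∈ E(G2) ✓
  (5,7) → (φ(5),φ(7)) = (0,3) ∈ E(G2) ✓
  (5,8) → (φ(5),φ(8)) = (0,2) ∈ E(G2) ✓
  (5,9) → (φ(5),φ(9)) = (0,1) ∈ E(G2) ✓
  (5,10) → (φ(5),φ(10)) = (0,8) ∈ E(G2) ✓
  (6,8) → (φ(6),φ(8)) = (2,5) ∈ E(G2) ✓
  (7,8) → (φ(7),φ(8)) = (2,3) ∈ E(G2) ✓
  (7,10) → (φ(7),φ(10)) = (3,8) ∈ E(G2) ✓
All 21 edges of G1 map to edges of G2, and |E(G1)| = |E(G2)| = 21, so φ is a bijection on edges as well as vertices. Hence G1 ≅ G2.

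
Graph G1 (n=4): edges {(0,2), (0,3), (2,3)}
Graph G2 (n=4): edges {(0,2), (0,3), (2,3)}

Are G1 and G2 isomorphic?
Yes, isomorphic

The graphs are isomorphic.
One valid mapping φ: V(G1) → V(G2): 0→3, 1→1, 2→0, 3→2

Verify φ preserves adjacency — for each edge of G1, its image is an edge of G2:
  (0,2) → (φ(0),φ(2)) = (0,3) ∈ E(G2) ✓
  (0,3) → (φ(0),φ(3)) = (2,3) ∈ E(G2) ✓
  (2,3) → (φ(2),φ(3)) = (0,2) ∈ E(G2) ✓
All 3 edges of G1 map to edges of G2, and |E(G1)| = |E(G2)| = 3, so φ is a bijection on edges as well as vertices. Hence G1 ≅ G2.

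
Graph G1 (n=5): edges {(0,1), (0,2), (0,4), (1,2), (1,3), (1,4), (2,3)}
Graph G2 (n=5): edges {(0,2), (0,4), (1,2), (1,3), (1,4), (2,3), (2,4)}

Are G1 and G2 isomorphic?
Yes, isomorphic

The graphs are isomorphic.
One valid mapping φ: V(G1) → V(G2): 0→4, 1→2, 2→1, 3→3, 4→0

Verify φ preserves adjacency — for each edge of G1, its image is an edge of G2:
  (0,1) → (φ(0),φ(1)) = (2,4) ∈ E(G2) ✓
  (0,2) → (φ(0),φ(2)) = (1,4) ∈ E(G2) ✓
  (0,4) → (φ(0),φ(4)) = (0,4) ∈ E(G2) ✓
  (1,2) → (φ(1),φ(2)) = (1,2) ∈ E(G2) ✓
  (1,3) → (φ(1),φ(3)) = (2,3) ∈ E(G2) ✓
  (1,4) → (φ(1),φ(4)) = (0,2) ∈ E(G2) ✓
  (2,3) → (φ(2),φ(3)) = (1,3) ∈ E(G2) ✓
All 7 edges of G1 map to edges of G2, and |E(G1)| = |E(G2)| = 7, so φ is a bijection on edges as well as vertices. Hence G1 ≅ G2.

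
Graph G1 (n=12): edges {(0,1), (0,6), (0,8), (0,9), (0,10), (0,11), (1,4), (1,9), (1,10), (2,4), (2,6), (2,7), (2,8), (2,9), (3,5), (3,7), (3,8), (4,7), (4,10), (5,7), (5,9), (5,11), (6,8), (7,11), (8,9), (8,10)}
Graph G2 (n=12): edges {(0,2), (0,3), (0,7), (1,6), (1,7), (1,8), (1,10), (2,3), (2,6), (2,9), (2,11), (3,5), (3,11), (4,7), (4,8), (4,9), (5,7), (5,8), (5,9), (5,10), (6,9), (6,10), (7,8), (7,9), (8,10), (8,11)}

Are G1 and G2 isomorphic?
Yes, isomorphic

The graphs are isomorphic.
One valid mapping φ: V(G1) → V(G2): 0→8, 1→10, 2→9, 3→0, 4→6, 5→3, 6→4, 7→2, 8→7, 9→5, 10→1, 11→11

Verify φ preserves adjacency — for each edge of G1, its image is an edge of G2:
  (0,1) → (φ(0),φ(1)) = (8,10) ∈ E(G2) ✓
  (0,6) → (φ(0),φ(6)) = (4,8) ∈ E(G2) ✓
  (0,8) → (φ(0),φ(8)) = (7,8) ∈ E(G2) ✓
  (0,9) → (φ(0),φ(9)) = (5,8) ∈ E(G2) ✓
  (0,10) → (φ(0),φ(10)) = (1,8) ∈ E(G2) ✓
  (0,11) → (φ(0),φ(11)) = (8,11) ∈ E(G2) ✓
  (1,4) → (φ(1),φ(4)) = (6,10) ∈ E(G2) ✓
  (1,9) → (φ(1),φ(9)) = (5,10) ∈ E(G2) ✓
  (1,10) → (φ(1),φ(10)) = (1,10) ∈ E(G2) ✓
  (2,4) → (φ(2),φ(4)) = (6,9) ∈ E(G2) ✓
  (2,6) → (φ(2),φ(6)) = (4,9) ∈ E(G2) ✓
  (2,7) → (φ(2),φ(7)) = (2,9) ∈ E(G2) ✓
  (2,8) → (φ(2),φ(8)) = (7,9) ∈ E(G2) ✓
  (2,9) → (φ(2),φ(9)) = (5,9) ∈ E(G2) ✓
  (3,5) → (φ(3),φ(5)) = (0,3) ∈ E(G2) ✓
  (3,7) → (φ(3),φ(7)) = (0,2) ∈ E(G2) ✓
  (3,8) → (φ(3),φ(8)) = (0,7) ∈ E(G2) ✓
  (4,7) → (φ(4),φ(7)) = (2,6) ∈ E(G2) ✓
  (4,10) → (φ(4),φ(10)) = (1,6) ∈ E(G2) ✓
  (5,7) → (φ(5),φ(7)) = (2,3) ∈ E(G2) ✓
  (5,9) → (φ(5),φ(9)) = (3,5) ∈ E(G2) ✓
  (5,11) → (φ(5),φ(11)) = (3,11) ∈ E(G2) ✓
  (6,8) → (φ(6),φ(8)) = (4,7) ∈ E(G2) ✓
  (7,11) → (φ(7),φ(11)) = (2,11) ∈ E(G2) ✓
  (8,9) → (φ(8),φ(9)) = (5,7) ∈ E(G2) ✓
  (8,10) → (φ(8),φ(10)) = (1,7) ∈ E(G2) ✓
All 26 edges of G1 map to edges of G2, and |E(G1)| = |E(G2)| = 26, so φ is a bijection on edges as well as vertices. Hence G1 ≅ G2.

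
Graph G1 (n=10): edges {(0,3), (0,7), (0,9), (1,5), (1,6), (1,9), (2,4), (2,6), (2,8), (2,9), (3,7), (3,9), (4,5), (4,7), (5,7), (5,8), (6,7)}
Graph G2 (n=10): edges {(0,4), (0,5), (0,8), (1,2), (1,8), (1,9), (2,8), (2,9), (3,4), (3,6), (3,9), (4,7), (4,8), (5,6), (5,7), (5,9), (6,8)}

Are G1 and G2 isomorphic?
Yes, isomorphic

The graphs are isomorphic.
One valid mapping φ: V(G1) → V(G2): 0→1, 1→3, 2→5, 3→2, 4→0, 5→4, 6→6, 7→8, 8→7, 9→9

Verify φ preserves adjacency — for each edge of G1, its image is an edge of G2:
  (0,3) → (φ(0),φ(3)) = (1,2) ∈ E(G2) ✓
  (0,7) → (φ(0),φ(7)) = (1,8) ∈ E(G2) ✓
  (0,9) → (φ(0),φ(9)) = (1,9) ∈ E(G2) ✓
  (1,5) → (φ(1),φ(5)) = (3,4) ∈ E(G2) ✓
  (1,6) → (φ(1),φ(6)) = (3,6) ∈ E(G2) ✓
  (1,9) → (φ(1),φ(9)) = (3,9) ∈ E(G2) ✓
  (2,4) → (φ(2),φ(4)) = (0,5) ∈ E(G2) ✓
  (2,6) → (φ(2),φ(6)) = (5,6) ∈ E(G2) ✓
  (2,8) → (φ(2),φ(8)) = (5,7) ∈ E(G2) ✓
  (2,9) → (φ(2),φ(9)) = (5,9) ∈ E(G2) ✓
  (3,7) → (φ(3),φ(7)) = (2,8) ∈ E(G2) ✓
  (3,9) → (φ(3),φ(9)) = (2,9) ∈ E(G2) ✓
  (4,5) → (φ(4),φ(5)) = (0,4) ∈ E(G2) ✓
  (4,7) → (φ(4),φ(7)) = (0,8) ∈ E(G2) ✓
  (5,7) → (φ(5),φ(7)) = (4,8) ∈ E(G2) ✓
  (5,8) → (φ(5),φ(8)) = (4,7) ∈ E(G2) ✓
  (6,7) → (φ(6),φ(7)) = (6,8) ∈ E(G2) ✓
All 17 edges of G1 map to edges of G2, and |E(G1)| = |E(G2)| = 17, so φ is a bijection on edges as well as vertices. Hence G1 ≅ G2.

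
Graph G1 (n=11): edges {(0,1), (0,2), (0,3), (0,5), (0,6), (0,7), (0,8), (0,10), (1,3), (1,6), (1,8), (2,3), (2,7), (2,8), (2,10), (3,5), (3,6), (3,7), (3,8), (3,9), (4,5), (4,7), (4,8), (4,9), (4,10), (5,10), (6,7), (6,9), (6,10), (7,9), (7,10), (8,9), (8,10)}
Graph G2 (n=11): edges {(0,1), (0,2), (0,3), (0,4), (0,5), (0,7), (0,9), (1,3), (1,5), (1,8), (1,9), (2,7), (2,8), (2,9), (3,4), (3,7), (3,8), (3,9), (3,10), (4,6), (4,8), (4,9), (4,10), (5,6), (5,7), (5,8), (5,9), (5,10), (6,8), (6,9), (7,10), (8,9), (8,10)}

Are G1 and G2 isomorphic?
Yes, isomorphic

The graphs are isomorphic.
One valid mapping φ: V(G1) → V(G2): 0→9, 1→6, 2→1, 3→8, 4→7, 5→2, 6→4, 7→3, 8→5, 9→10, 10→0

Verify φ preserves adjacency — for each edge of G1, its image is an edge of G2:
  (0,1) → (φ(0),φ(1)) = (6,9) ∈ E(G2) ✓
  (0,2) → (φ(0),φ(2)) = (1,9) ∈ E(G2) ✓
  (0,3) → (φ(0),φ(3)) = (8,9) ∈ E(G2) ✓
  (0,5) → (φ(0),φ(5)) = (2,9) ∈ E(G2) ✓
  (0,6) → (φ(0),φ(6)) = (4,9) ∈ E(G2) ✓
  (0,7) → (φ(0),φ(7)) = (3,9) ∈ E(G2) ✓
  (0,8) → (φ(0),φ(8)) = (5,9) ∈ E(G2) ✓
  (0,10) → (φ(0),φ(10)) = (0,9) ∈ E(G2) ✓
  (1,3) → (φ(1),φ(3)) = (6,8) ∈ E(G2) ✓
  (1,6) → (φ(1),φ(6)) = (4,6) ∈ E(G2) ✓
  (1,8) → (φ(1),φ(8)) = (5,6) ∈ E(G2) ✓
  (2,3) → (φ(2),φ(3)) = (1,8) ∈ E(G2) ✓
  (2,7) → (φ(2),φ(7)) = (1,3) ∈ E(G2) ✓
  (2,8) → (φ(2),φ(8)) = (1,5) ∈ E(G2) ✓
  (2,10) → (φ(2),φ(10)) = (0,1) ∈ E(G2) ✓
  (3,5) → (φ(3),φ(5)) = (2,8) ∈ E(G2) ✓
  (3,6) → (φ(3),φ(6)) = (4,8) ∈ E(G2) ✓
  (3,7) → (φ(3),φ(7)) = (3,8) ∈ E(G2) ✓
  (3,8) → (φ(3),φ(8)) = (5,8) ∈ E(G2) ✓
  (3,9) → (φ(3),φ(9)) = (8,10) ∈ E(G2) ✓
  (4,5) → (φ(4),φ(5)) = (2,7) ∈ E(G2) ✓
  (4,7) → (φ(4),φ(7)) = (3,7) ∈ E(G2) ✓
  (4,8) → (φ(4),φ(8)) = (5,7) ∈ E(G2) ✓
  (4,9) → (φ(4),φ(9)) = (7,10) ∈ E(G2) ✓
  (4,10) → (φ(4),φ(10)) = (0,7) ∈ E(G2) ✓
  (5,10) → (φ(5),φ(10)) = (0,2) ∈ E(G2) ✓
  (6,7) → (φ(6),φ(7)) = (3,4) ∈ E(G2) ✓
  (6,9) → (φ(6),φ(9)) = (4,10) ∈ E(G2) ✓
  (6,10) → (φ(6),φ(10)) = (0,4) ∈ E(G2) ✓
  (7,9) → (φ(7),φ(9)) = (3,10) ∈ E(G2) ✓
  (7,10) → (φ(7),φ(10)) = (0,3) ∈ E(G2) ✓
  (8,9) → (φ(8),φ(9)) = (5,10) ∈ E(G2) ✓
  (8,10) → (φ(8),φ(10)) = (0,5) ∈ E(G2) ✓
All 33 edges of G1 map to edges of G2, and |E(G1)| = |E(G2)| = 33, so φ is a bijection on edges as well as vertices. Hence G1 ≅ G2.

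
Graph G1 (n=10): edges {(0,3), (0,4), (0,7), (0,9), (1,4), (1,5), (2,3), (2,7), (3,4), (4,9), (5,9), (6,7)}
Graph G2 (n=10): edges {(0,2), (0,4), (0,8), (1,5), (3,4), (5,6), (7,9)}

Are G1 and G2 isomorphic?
No, not isomorphic

The graphs are NOT isomorphic.

Connected components of G1: 2 component(s) with vertex sets [[8], [0, 1, 2, 3, 4, 5, 6, 7, 9]], sizes [1, 9].
Connected components of G2: 3 component(s) with vertex sets [[7, 9], [1, 5, 6], [0, 2, 3, 4, 8]], sizes [2, 3, 5].
The number of connected components (and the multiset of component sizes) is an isomorphism invariant — an isomorphism maps each component of G1 bijectively onto a component of G2. Since G1 has 2 component(s) and G2 has 3, they cannot be isomorphic.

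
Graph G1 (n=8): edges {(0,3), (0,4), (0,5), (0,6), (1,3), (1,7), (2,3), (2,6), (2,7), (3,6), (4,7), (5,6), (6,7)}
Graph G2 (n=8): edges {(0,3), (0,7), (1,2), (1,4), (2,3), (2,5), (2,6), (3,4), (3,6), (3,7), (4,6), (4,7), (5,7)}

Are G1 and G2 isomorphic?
Yes, isomorphic

The graphs are isomorphic.
One valid mapping φ: V(G1) → V(G2): 0→7, 1→1, 2→6, 3→4, 4→5, 5→0, 6→3, 7→2

Verify φ preserves adjacency — for each edge of G1, its image is an edge of G2:
  (0,3) → (φ(0),φ(3)) = (4,7) ∈ E(G2) ✓
  (0,4) → (φ(0),φ(4)) = (5,7) ∈ E(G2) ✓
  (0,5) → (φ(0),φ(5)) = (0,7) ∈ E(G2) ✓
  (0,6) → (φ(0),φ(6)) = (3,7) ∈ E(G2) ✓
  (1,3) → (φ(1),φ(3)) = (1,4) ∈ E(G2) ✓
  (1,7) → (φ(1),φ(7)) = (1,2) ∈ E(G2) ✓
  (2,3) → (φ(2),φ(3)) = (4,6) ∈ E(G2) ✓
  (2,6) → (φ(2),φ(6)) = (3,6) ∈ E(G2) ✓
  (2,7) → (φ(2),φ(7)) = (2,6) ∈ E(G2) ✓
  (3,6) → (φ(3),φ(6)) = (3,4) ∈ E(G2) ✓
  (4,7) → (φ(4),φ(7)) = (2,5) ∈ E(G2) ✓
  (5,6) → (φ(5),φ(6)) = (0,3) ∈ E(G2) ✓
  (6,7) → (φ(6),φ(7)) = (2,3) ∈ E(G2) ✓
All 13 edges of G1 map to edges of G2, and |E(G1)| = |E(G2)| = 13, so φ is a bijection on edges as well as vertices. Hence G1 ≅ G2.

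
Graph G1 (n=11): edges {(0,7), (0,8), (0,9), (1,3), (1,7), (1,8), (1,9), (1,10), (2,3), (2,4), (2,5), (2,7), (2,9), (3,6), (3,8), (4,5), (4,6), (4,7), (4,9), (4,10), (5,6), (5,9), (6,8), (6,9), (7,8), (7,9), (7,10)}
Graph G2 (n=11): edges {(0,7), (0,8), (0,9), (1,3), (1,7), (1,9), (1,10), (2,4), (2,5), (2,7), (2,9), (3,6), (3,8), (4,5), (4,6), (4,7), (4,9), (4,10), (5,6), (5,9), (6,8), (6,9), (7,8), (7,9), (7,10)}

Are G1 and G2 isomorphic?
No, not isomorphic

The graphs are NOT isomorphic.

Counting edges: G1 has 27 edge(s); G2 has 25 edge(s).
Edge count is an isomorphism invariant (a bijection on vertices induces a bijection on edges), so differing edge counts rule out isomorphism.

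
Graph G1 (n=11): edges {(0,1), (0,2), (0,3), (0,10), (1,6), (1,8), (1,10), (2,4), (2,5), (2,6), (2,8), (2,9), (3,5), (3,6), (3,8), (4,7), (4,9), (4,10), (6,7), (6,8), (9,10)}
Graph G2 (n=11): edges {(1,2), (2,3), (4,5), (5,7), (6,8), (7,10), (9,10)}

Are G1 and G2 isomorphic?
No, not isomorphic

The graphs are NOT isomorphic.

Connected components of G1: 1 component(s) with vertex sets [[0, 1, 2, 3, 4, 5, 6, 7, 8, 9, 10]], sizes [11].
Connected components of G2: 4 component(s) with vertex sets [[0], [6, 8], [1, 2, 3], [4, 5, 7, 9, 10]], sizes [1, 2, 3, 5].
The number of connected components (and the multiset of component sizes) is an isomorphism invariant — an isomorphism maps each component of G1 bijectively onto a component of G2. Since G1 has 1 component(s) and G2 has 4, they cannot be isomorphic.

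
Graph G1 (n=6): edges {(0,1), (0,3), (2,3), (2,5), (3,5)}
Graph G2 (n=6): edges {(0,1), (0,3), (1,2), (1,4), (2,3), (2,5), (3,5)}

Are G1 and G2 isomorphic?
No, not isomorphic

The graphs are NOT isomorphic.

Counting edges: G1 has 5 edge(s); G2 has 7 edge(s).
Edge count is an isomorphism invariant (a bijection on vertices induces a bijection on edges), so differing edge counts rule out isomorphism.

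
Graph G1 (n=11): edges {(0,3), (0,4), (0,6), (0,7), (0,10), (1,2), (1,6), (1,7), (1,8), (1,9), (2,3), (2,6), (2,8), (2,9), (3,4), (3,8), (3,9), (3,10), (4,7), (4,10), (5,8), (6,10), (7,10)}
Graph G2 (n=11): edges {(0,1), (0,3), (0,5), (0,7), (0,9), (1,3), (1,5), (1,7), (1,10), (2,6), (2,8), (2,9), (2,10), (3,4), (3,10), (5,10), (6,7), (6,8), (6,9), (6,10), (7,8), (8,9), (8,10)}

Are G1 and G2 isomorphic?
Yes, isomorphic

The graphs are isomorphic.
One valid mapping φ: V(G1) → V(G2): 0→6, 1→0, 2→1, 3→10, 4→2, 5→4, 6→7, 7→9, 8→3, 9→5, 10→8

Verify φ preserves adjacency — for each edge of G1, its image is an edge of G2:
  (0,3) → (φ(0),φ(3)) = (6,10) ∈ E(G2) ✓
  (0,4) → (φ(0),φ(4)) = (2,6) ∈ E(G2) ✓
  (0,6) → (φ(0),φ(6)) = (6,7) ∈ E(G2) ✓
  (0,7) → (φ(0),φ(7)) = (6,9) ∈ E(G2) ✓
  (0,10) → (φ(0),φ(10)) = (6,8) ∈ E(G2) ✓
  (1,2) → (φ(1),φ(2)) = (0,1) ∈ E(G2) ✓
  (1,6) → (φ(1),φ(6)) = (0,7) ∈ E(G2) ✓
  (1,7) → (φ(1),φ(7)) = (0,9) ∈ E(G2) ✓
  (1,8) → (φ(1),φ(8)) = (0,3) ∈ E(G2) ✓
  (1,9) → (φ(1),φ(9)) = (0,5) ∈ E(G2) ✓
  (2,3) → (φ(2),φ(3)) = (1,10) ∈ E(G2) ✓
  (2,6) → (φ(2),φ(6)) = (1,7) ∈ E(G2) ✓
  (2,8) → (φ(2),φ(8)) = (1,3) ∈ E(G2) ✓
  (2,9) → (φ(2),φ(9)) = (1,5) ∈ E(G2) ✓
  (3,4) → (φ(3),φ(4)) = (2,10) ∈ E(G2) ✓
  (3,8) → (φ(3),φ(8)) = (3,10) ∈ E(G2) ✓
  (3,9) → (φ(3),φ(9)) = (5,10) ∈ E(G2) ✓
  (3,10) → (φ(3),φ(10)) = (8,10) ∈ E(G2) ✓
  (4,7) → (φ(4),φ(7)) = (2,9) ∈ E(G2) ✓
  (4,10) → (φ(4),φ(10)) = (2,8) ∈ E(G2) ✓
  (5,8) → (φ(5),φ(8)) = (3,4) ∈ E(G2) ✓
  (6,10) → (φ(6),φ(10)) = (7,8) ∈ E(G2) ✓
  (7,10) → (φ(7),φ(10)) = (8,9) ∈ E(G2) ✓
All 23 edges of G1 map to edges of G2, and |E(G1)| = |E(G2)| = 23, so φ is a bijection on edges as well as vertices. Hence G1 ≅ G2.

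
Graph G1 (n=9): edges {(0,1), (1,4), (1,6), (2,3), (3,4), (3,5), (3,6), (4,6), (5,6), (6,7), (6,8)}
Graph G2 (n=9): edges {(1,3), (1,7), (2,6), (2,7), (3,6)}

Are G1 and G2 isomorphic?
No, not isomorphic

The graphs are NOT isomorphic.

Connected components of G1: 1 component(s) with vertex sets [[0, 1, 2, 3, 4, 5, 6, 7, 8]], sizes [9].
Connected components of G2: 5 component(s) with vertex sets [[0], [4], [5], [8], [1, 2, 3, 6, 7]], sizes [1, 1, 1, 1, 5].
The number of connected components (and the multiset of component sizes) is an isomorphism invariant — an isomorphism maps each component of G1 bijectively onto a component of G2. Since G1 has 1 component(s) and G2 has 5, they cannot be isomorphic.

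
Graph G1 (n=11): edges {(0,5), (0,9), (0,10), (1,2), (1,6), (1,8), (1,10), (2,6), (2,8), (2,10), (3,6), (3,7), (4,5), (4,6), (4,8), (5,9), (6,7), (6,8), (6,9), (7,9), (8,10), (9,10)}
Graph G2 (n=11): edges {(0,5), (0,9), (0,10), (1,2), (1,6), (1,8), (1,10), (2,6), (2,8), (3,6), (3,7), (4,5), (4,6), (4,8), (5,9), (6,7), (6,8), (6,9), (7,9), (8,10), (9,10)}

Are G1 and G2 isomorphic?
No, not isomorphic

The graphs are NOT isomorphic.

Counting edges: G1 has 22 edge(s); G2 has 21 edge(s).
Edge count is an isomorphism invariant (a bijection on vertices induces a bijection on edges), so differing edge counts rule out isomorphism.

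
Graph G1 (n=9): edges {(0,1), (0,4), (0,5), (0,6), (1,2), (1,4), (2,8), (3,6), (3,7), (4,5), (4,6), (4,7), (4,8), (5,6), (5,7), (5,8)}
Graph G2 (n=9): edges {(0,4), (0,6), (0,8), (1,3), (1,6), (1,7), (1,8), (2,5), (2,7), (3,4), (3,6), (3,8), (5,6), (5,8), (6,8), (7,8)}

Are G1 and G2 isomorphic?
Yes, isomorphic

The graphs are isomorphic.
One valid mapping φ: V(G1) → V(G2): 0→1, 1→7, 2→2, 3→4, 4→8, 5→6, 6→3, 7→0, 8→5

Verify φ preserves adjacency — for each edge of G1, its image is an edge of G2:
  (0,1) → (φ(0),φ(1)) = (1,7) ∈ E(G2) ✓
  (0,4) → (φ(0),φ(4)) = (1,8) ∈ E(G2) ✓
  (0,5) → (φ(0),φ(5)) = (1,6) ∈ E(G2) ✓
  (0,6) → (φ(0),φ(6)) = (1,3) ∈ E(G2) ✓
  (1,2) → (φ(1),φ(2)) = (2,7) ∈ E(G2) ✓
  (1,4) → (φ(1),φ(4)) = (7,8) ∈ E(G2) ✓
  (2,8) → (φ(2),φ(8)) = (2,5) ∈ E(G2) ✓
  (3,6) → (φ(3),φ(6)) = (3,4) ∈ E(G2) ✓
  (3,7) → (φ(3),φ(7)) = (0,4) ∈ E(G2) ✓
  (4,5) → (φ(4),φ(5)) = (6,8) ∈ E(G2) ✓
  (4,6) → (φ(4),φ(6)) = (3,8) ∈ E(G2) ✓
  (4,7) → (φ(4),φ(7)) = (0,8) ∈ E(G2) ✓
  (4,8) → (φ(4),φ(8)) = (5,8) ∈ E(G2) ✓
  (5,6) → (φ(5),φ(6)) = (3,6) ∈ E(G2) ✓
  (5,7) → (φ(5),φ(7)) = (0,6) ∈ E(G2) ✓
  (5,8) → (φ(5),φ(8)) = (5,6) ∈ E(G2) ✓
All 16 edges of G1 map to edges of G2, and |E(G1)| = |E(G2)| = 16, so φ is a bijection on edges as well as vertices. Hence G1 ≅ G2.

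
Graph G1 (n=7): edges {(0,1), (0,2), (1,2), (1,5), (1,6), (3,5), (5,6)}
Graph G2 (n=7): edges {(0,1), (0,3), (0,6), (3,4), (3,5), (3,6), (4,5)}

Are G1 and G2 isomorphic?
Yes, isomorphic

The graphs are isomorphic.
One valid mapping φ: V(G1) → V(G2): 0→5, 1→3, 2→4, 3→1, 4→2, 5→0, 6→6

Verify φ preserves adjacency — for each edge of G1, its image is an edge of G2:
  (0,1) → (φ(0),φ(1)) = (3,5) ∈ E(G2) ✓
  (0,2) → (φ(0),φ(2)) = (4,5) ∈ E(G2) ✓
  (1,2) → (φ(1),φ(2)) = (3,4) ∈ E(G2) ✓
  (1,5) → (φ(1),φ(5)) = (0,3) ∈ E(G2) ✓
  (1,6) → (φ(1),φ(6)) = (3,6) ∈ E(G2) ✓
  (3,5) → (φ(3),φ(5)) = (0,1) ∈ E(G2) ✓
  (5,6) → (φ(5),φ(6)) = (0,6) ∈ E(G2) ✓
All 7 edges of G1 map to edges of G2, and |E(G1)| = |E(G2)| = 7, so φ is a bijection on edges as well as vertices. Hence G1 ≅ G2.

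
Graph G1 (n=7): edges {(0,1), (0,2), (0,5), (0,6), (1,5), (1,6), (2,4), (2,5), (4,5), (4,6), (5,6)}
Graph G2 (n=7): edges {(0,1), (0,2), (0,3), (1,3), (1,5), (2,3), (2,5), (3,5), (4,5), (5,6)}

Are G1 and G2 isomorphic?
No, not isomorphic

The graphs are NOT isomorphic.

Connected components of G1: 2 component(s) with vertex sets [[3], [0, 1, 2, 4, 5, 6]], sizes [1, 6].
Connected components of G2: 1 component(s) with vertex sets [[0, 1, 2, 3, 4, 5, 6]], sizes [7].
The number of connected components (and the multiset of component sizes) is an isomorphism invariant — an isomorphism maps each component of G1 bijectively onto a component of G2. Since G1 has 2 component(s) and G2 has 1, they cannot be isomorphic.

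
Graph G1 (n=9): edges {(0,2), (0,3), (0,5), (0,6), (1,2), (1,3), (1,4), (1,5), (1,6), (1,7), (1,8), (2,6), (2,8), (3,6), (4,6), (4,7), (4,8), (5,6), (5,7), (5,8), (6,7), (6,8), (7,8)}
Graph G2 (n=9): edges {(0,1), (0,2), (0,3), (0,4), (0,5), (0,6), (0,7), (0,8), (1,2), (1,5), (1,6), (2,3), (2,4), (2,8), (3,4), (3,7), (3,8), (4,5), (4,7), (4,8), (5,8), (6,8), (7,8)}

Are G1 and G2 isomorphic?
Yes, isomorphic

The graphs are isomorphic.
One valid mapping φ: V(G1) → V(G2): 0→1, 1→8, 2→5, 3→6, 4→7, 5→2, 6→0, 7→3, 8→4

Verify φ preserves adjacency — for each edge of G1, its image is an edge of G2:
  (0,2) → (φ(0),φ(2)) = (1,5) ∈ E(G2) ✓
  (0,3) → (φ(0),φ(3)) = (1,6) ∈ E(G2) ✓
  (0,5) → (φ(0),φ(5)) = (1,2) ∈ E(G2) ✓
  (0,6) → (φ(0),φ(6)) = (0,1) ∈ E(G2) ✓
  (1,2) → (φ(1),φ(2)) = (5,8) ∈ E(G2) ✓
  (1,3) → (φ(1),φ(3)) = (6,8) ∈ E(G2) ✓
  (1,4) → (φ(1),φ(4)) = (7,8) ∈ E(G2) ✓
  (1,5) → (φ(1),φ(5)) = (2,8) ∈ E(G2) ✓
  (1,6) → (φ(1),φ(6)) = (0,8) ∈ E(G2) ✓
  (1,7) → (φ(1),φ(7)) = (3,8) ∈ E(G2) ✓
  (1,8) → (φ(1),φ(8)) = (4,8) ∈ E(G2) ✓
  (2,6) → (φ(2),φ(6)) = (0,5) ∈ E(G2) ✓
  (2,8) → (φ(2),φ(8)) = (4,5) ∈ E(G2) ✓
  (3,6) → (φ(3),φ(6)) = (0,6) ∈ E(G2) ✓
  (4,6) → (φ(4),φ(6)) = (0,7) ∈ E(G2) ✓
  (4,7) → (φ(4),φ(7)) = (3,7) ∈ E(G2) ✓
  (4,8) → (φ(4),φ(8)) = (4,7) ∈ E(G2) ✓
  (5,6) → (φ(5),φ(6)) = (0,2) ∈ E(G2) ✓
  (5,7) → (φ(5),φ(7)) = (2,3) ∈ E(G2) ✓
  (5,8) → (φ(5),φ(8)) = (2,4) ∈ E(G2) ✓
  (6,7) → (φ(6),φ(7)) = (0,3) ∈ E(G2) ✓
  (6,8) → (φ(6),φ(8)) = (0,4) ∈ E(G2) ✓
  (7,8) → (φ(7),φ(8)) = (3,4) ∈ E(G2) ✓
All 23 edges of G1 map to edges of G2, and |E(G1)| = |E(G2)| = 23, so φ is a bijection on edges as well as vertices. Hence G1 ≅ G2.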